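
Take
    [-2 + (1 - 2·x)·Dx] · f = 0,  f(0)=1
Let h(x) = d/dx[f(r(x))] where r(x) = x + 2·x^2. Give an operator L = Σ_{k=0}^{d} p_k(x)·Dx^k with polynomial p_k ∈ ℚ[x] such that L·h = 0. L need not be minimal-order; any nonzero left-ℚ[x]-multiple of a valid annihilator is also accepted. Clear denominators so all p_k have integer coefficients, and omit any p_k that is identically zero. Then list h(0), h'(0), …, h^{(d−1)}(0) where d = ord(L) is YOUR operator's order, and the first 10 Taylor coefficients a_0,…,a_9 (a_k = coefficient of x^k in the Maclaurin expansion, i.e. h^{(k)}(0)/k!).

L = (8 + 24·x + 48·x^2) + (-1 - 2·x + 12·x^2 + 16·x^3)·Dx  (order 1).
h: a_k = 2, 16, 72, 320, 1280, 4992, 18816, 69632, 253440, 911360, …
ICs: h(0) = 2.

f: a_k = 1, 2, 4, 8, 16, 32, 64, 128, 256, 512, …
f∘r: x↦r, Dx↦Dx/r' in L_f ⇒ L₀.
Differentiate: ansatz ord ≤ ord L₀ ⇒ L.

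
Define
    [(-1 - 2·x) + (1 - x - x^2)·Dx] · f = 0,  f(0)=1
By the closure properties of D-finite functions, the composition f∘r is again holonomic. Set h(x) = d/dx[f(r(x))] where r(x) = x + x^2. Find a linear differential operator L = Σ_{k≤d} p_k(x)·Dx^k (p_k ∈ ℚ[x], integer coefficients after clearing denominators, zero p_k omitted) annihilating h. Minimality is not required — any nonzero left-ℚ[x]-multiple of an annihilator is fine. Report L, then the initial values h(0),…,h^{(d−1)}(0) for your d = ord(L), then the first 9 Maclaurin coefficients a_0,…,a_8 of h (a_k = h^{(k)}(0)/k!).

L = (6 + 24·x + 48·x^2 + 68·x^3 + 84·x^4 + 60·x^5 + 20·x^6) + (-1 - 3·x + 12·x^3 + 25·x^4 + 24·x^5 + 14·x^6 + 4·x^7)·Dx  (order 1).
h: a_k = 1, 6, 21, 64, 185, 516, 1393, 3688, 9612, …
ICs: h(0) = 1.

f: a_k = 1, 1, 2, 3, 5, 8, 13, 21, 34, …
h₀=f(r): pull back L_f along r ⇒ L₀.
h₀' ⇒ L via d/dx closure of L₀.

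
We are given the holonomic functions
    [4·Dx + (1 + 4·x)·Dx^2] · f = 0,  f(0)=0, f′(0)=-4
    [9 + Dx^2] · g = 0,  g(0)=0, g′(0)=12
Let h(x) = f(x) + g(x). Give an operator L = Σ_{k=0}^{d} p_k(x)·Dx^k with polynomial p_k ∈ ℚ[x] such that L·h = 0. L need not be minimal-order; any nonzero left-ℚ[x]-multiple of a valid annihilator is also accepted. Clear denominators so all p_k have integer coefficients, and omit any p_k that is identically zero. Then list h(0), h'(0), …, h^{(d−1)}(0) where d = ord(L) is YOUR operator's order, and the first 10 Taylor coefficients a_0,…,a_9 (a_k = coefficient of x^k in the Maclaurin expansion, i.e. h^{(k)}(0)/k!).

f: a_k = 0, -4, 8, -64/3, 64, -1024/5, 2048/3, -16384/7, 8192, -262144/9, …
g: a_k = 0, 12, 0, -18, 0, 81/10, 0, -243/140, 0, 243/1120, …
Weyl lclm of L_f,L_g ⇒ L₀ (ord ≤ 4).
L = (3780 + 2592·x + 5184·x^2)·Dx + (369 + 2124·x + 3888·x^2 + 5184·x^3)·Dx^2 + (420 + 288·x + 576·x^2)·Dx^3 + (41 + 236·x + 432·x^2 + 576·x^3)·Dx^4  (order 4).
h: a_k = 0, 8, 8, -118/3, 64, -1967/10, 2048/3, -327923/140, 8192, -293599093/10080, …
ICs: h(0) = 0, h′(0) = 8, h′′(0) = 16, h′′′(0) = -236.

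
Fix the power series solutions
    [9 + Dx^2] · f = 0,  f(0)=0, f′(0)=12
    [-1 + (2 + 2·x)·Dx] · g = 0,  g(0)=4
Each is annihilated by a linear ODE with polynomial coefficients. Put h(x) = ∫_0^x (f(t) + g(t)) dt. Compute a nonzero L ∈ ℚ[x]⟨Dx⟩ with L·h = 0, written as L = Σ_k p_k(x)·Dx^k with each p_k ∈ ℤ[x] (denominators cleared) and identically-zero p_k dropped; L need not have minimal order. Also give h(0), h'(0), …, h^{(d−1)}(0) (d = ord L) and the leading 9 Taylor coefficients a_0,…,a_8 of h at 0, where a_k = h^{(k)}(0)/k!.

L = (-351 - 648·x - 324·x^2)·Dx + (630 + 1926·x + 1944·x^2 + 648·x^3)·Dx^2 + (-39 - 72·x - 36·x^2)·Dx^3 + (70 + 214·x + 216·x^2 + 72·x^3)·Dx^4  (order 4).
h: a_k = 0, 4, 7, -1/6, -71/16, -1/32, 2627/1920, -3/256, -29949/143360, …
ICs: h(0) = 0, h′(0) = 4, h′′(0) = 14, h′′′(0) = -1.

f: a_k = 0, 12, 0, -18, 0, 81/10, 0, -243/140, 0, …
g: a_k = 4, 2, -1/2, 1/4, -5/32, 7/64, -21/256, 33/512, -429/8192, …
Sum ⇒ L₀ = lclm(L_f,L_g) in ℚ(x)⟨Dx⟩.
Integrate: L := L₀·Dx.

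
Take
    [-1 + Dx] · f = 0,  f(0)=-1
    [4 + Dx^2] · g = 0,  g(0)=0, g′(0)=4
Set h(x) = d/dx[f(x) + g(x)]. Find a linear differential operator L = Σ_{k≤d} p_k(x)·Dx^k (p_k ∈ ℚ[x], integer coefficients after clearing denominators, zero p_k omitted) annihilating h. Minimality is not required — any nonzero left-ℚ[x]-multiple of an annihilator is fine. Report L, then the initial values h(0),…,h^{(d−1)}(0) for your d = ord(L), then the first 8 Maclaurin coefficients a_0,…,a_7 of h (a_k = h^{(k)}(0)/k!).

L = 4 - 4·Dx + Dx^2 - Dx^3  (order 3).
h: a_k = 3, -1, -17/2, -1/6, 21/8, -1/120, -257/720, -1/5040, …
ICs: h(0) = 3, h′(0) = -1, h′′(0) = -17.

f: a_k = -1, -1, -1/2, -1/6, -1/24, -1/120, -1/720, -1/5040, …
g: a_k = 0, 4, 0, -8/3, 0, 8/15, 0, -16/315, …
Weyl lclm of L_f,L_g ⇒ L₀ (ord ≤ 3).
Derive L from L₀ (diff closure).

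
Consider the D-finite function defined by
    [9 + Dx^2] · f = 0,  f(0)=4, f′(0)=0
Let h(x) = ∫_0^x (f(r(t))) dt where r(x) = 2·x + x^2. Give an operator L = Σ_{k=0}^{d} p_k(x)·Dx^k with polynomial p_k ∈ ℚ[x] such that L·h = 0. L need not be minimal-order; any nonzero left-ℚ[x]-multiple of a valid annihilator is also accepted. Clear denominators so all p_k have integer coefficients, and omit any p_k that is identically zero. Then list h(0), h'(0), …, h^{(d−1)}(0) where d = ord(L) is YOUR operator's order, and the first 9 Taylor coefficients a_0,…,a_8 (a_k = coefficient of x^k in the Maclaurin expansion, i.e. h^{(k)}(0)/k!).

L = (36 + 108·x + 108·x^2 + 36·x^3)·Dx - Dx^2 + (1 + x)·Dx^3  (order 3).
h: a_k = 0, 4, 0, -24, -18, 198/5, 72, 324/35, -837/10, …
ICs: h(0) = 0, h′(0) = 4, h′′(0) = 0.

f: a_k = 4, 0, -18, 0, 27/2, 0, -81/20, 0, 729/1120, …
L₀ from L_f via x↦r, Dx↦r'^{-1}Dx.
h=∫h₀ ⇒ L = L₀·Dx.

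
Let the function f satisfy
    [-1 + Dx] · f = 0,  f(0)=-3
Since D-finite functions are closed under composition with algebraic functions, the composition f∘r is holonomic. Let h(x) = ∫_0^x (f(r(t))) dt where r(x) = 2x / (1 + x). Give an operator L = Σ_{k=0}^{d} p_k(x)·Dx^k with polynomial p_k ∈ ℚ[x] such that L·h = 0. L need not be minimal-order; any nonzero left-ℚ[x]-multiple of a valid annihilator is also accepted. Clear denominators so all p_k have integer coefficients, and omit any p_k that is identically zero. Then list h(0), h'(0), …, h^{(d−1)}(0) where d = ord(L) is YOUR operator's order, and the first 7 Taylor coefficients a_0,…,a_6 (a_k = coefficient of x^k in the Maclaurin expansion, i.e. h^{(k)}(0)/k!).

f: a_k = -3, -3, -3/2, -1/2, -1/8, -1/40, -1/240, …
h₀=f(r): pull back L_f along r ⇒ L₀.
∫: right-multiply L₀ by Dx.
L = -2·Dx + (1 + 2·x + x^2)·Dx^2  (order 2).
h: a_k = 0, -3, -3, 0, 1/2, -2/5, 1/5, …
ICs: h(0) = 0, h′(0) = -3.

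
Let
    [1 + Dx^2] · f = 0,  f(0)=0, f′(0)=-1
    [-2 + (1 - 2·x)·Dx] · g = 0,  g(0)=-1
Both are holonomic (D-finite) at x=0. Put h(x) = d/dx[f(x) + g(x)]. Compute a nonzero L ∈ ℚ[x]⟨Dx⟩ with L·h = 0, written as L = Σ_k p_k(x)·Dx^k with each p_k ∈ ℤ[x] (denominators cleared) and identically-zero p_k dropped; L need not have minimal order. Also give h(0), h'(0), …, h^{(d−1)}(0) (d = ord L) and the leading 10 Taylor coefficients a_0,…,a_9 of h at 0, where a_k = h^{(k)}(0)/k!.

L = (196 - 16·x + 16·x^2) + (-25 + 54·x - 12·x^2 + 8·x^3)·Dx + (196 - 16·x + 16·x^2)·Dx^2 + (-25 + 54·x - 12·x^2 + 8·x^3)·Dx^3  (order 3).
h: a_k = -3, -8, -47/2, -64, -3841/24, -384, -645119/720, -2048, -185794561/40320, -10240, …
ICs: h(0) = -3, h′(0) = -8, h′′(0) = -47.

f: a_k = 0, -1, 0, 1/6, 0, -1/120, 0, 1/5040, 0, -1/362880, …
g: a_k = -1, -2, -4, -8, -16, -32, -64, -128, -256, -512, …
h₀=f+g: left-lcm gives L₀, ord ≤ 3.
h₀' ⇒ L via d/dx closure of L₀.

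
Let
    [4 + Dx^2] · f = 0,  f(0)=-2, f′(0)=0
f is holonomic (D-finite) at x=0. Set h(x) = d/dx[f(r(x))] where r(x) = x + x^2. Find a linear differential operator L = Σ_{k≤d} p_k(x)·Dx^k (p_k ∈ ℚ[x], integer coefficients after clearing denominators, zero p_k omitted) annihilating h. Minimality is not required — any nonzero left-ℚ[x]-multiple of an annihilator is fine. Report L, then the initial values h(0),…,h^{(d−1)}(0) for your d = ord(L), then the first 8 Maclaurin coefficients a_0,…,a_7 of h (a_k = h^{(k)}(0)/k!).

L = (16 + 32·x + 96·x^2 + 128·x^3 + 64·x^4) + (-6 - 12·x)·Dx + (1 + 4·x + 4·x^2)·Dx^2  (order 2).
h: a_k = 0, 8, 24, 32/3, -80/3, -704/15, -448/15, 3328/315, …
ICs: h(0) = 0, h′(0) = 8.

f: a_k = -2, 0, 4, 0, -4/3, 0, 8/45, 0, …
Substitute x→r, Dx→(1/r')Dx; clear ⇒ L₀.
h₀' ⇒ L via d/dx closure of L₀.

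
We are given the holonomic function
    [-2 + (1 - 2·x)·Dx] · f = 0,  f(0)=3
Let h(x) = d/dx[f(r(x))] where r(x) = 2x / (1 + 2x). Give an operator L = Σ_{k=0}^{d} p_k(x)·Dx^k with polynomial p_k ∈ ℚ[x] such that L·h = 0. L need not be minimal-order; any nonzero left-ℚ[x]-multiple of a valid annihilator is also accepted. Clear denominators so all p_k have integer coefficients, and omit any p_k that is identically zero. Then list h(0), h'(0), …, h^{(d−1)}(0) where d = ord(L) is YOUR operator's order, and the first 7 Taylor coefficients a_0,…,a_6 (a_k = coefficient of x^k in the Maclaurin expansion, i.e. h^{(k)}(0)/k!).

L = 4 + (-1 + 2·x)·Dx  (order 1).
h: a_k = 12, 48, 144, 384, 960, 2304, 5376, …
ICs: h(0) = 12.

f: a_k = 3, 6, 12, 24, 48, 96, 192, …
Change of var in L_f (x↦r) gives L₀.
Differentiate: ansatz ord ≤ ord L₀ ⇒ L.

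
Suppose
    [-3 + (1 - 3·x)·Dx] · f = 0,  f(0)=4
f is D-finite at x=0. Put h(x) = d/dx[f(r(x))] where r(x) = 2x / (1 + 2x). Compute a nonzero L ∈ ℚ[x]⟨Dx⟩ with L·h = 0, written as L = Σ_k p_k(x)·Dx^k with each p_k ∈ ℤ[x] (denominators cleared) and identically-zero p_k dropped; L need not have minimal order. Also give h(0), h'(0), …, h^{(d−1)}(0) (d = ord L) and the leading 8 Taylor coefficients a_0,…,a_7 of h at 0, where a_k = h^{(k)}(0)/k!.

f: a_k = 4, 12, 36, 108, 324, 972, 2916, 8748, …
L₀ from L_f via x↦r, Dx↦r'^{-1}Dx.
h=h₀': d/dx-closure on L₀ ⇒ L.
L = 8 + (-1 + 4·x)·Dx  (order 1).
h: a_k = 24, 192, 1152, 6144, 30720, 147456, 688128, 3145728, …
ICs: h(0) = 24.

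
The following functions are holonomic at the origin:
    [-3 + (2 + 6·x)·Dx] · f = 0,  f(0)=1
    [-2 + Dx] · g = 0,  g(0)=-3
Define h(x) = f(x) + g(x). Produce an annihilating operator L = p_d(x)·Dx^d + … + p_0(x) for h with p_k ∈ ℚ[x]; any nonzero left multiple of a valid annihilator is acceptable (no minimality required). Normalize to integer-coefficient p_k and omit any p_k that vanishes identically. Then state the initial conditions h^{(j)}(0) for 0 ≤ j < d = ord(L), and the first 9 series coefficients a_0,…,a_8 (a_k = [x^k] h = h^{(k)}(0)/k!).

f: a_k = 1, 3/2, -9/8, 27/16, -405/128, 1701/256, -15309/1024, 72171/2048, -2814669/32768, …
g: a_k = -3, -6, -6, -4, -2, -4/5, -4/15, -8/105, -2/105, …
h₀=f+g: left-lcm gives L₀, ord ≤ 2.
L = (42 + 72·x) + (-25 - 96·x - 144·x^2)·Dx + (2 + 30·x + 72·x^2)·Dx^2  (order 2).
h: a_k = -2, -9/2, -57/8, -37/16, -661/128, 7481/1280, -233731/15360, 7561571/215040, -295605781/3440640, …
ICs: h(0) = -2, h′(0) = -9/2.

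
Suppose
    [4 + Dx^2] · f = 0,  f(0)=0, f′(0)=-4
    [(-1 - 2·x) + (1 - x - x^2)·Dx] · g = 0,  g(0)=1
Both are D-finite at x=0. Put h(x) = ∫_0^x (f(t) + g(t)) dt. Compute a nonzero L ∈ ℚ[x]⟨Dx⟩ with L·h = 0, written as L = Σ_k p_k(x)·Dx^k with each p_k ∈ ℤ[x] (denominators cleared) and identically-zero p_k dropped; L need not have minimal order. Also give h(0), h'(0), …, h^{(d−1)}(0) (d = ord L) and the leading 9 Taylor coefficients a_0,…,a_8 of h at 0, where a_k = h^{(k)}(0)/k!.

L = (-44 - 96·x - 32·x^2 - 48·x^3 - 40·x^4 - 16·x^5)·Dx + (16 - 20·x - 8·x^2 + 16·x^3 - 12·x^4 - 24·x^5 - 8·x^6)·Dx^2 + (-11 - 24·x - 8·x^2 - 12·x^3 - 10·x^4 - 4·x^5)·Dx^3 + (4 - 5·x - 2·x^2 + 4·x^3 - 3·x^4 - 6·x^5 - 2·x^6)·Dx^4  (order 4).
h: a_k = 0, 1, -3/2, 2/3, 17/12, 1, 56/45, 13/7, 6631/2520, …
ICs: h(0) = 0, h′(0) = 1, h′′(0) = -3, h′′′(0) = 4.

f: a_k = 0, -4, 0, 8/3, 0, -8/15, 0, 16/315, 0, …
g: a_k = 1, 1, 2, 3, 5, 8, 13, 21, 34, …
Sum ⇒ L₀ = lclm(L_f,L_g) in ℚ(x)⟨Dx⟩.
h=∫₀ˣh₀: take L = L₀·Dx.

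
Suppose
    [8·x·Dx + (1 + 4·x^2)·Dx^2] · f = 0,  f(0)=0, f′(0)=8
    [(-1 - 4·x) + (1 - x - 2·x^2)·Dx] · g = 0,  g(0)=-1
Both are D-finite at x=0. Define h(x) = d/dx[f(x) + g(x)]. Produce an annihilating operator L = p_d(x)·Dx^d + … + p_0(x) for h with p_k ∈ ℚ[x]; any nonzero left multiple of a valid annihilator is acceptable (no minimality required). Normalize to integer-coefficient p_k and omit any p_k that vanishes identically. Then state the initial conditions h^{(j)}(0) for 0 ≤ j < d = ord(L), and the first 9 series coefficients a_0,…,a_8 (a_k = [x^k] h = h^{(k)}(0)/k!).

f: a_k = 0, 8, 0, -32/3, 0, 128/5, 0, -512/7, 0, …
g: a_k = -1, -1, -3, -5, -11, -21, -43, -85, -171, …
Weyl lclm of L_f,L_g ⇒ L₀ (ord ≤ 3).
h=h₀': d/dx-closure on L₀ ⇒ L.
L = (24 - 96·x - 864·x^2 - 1536·x^3 - 3264·x^4 - 768·x^6) + (-19 - 80·x - 100·x^2 - 544·x^3 - 1424·x^4 - 2368·x^5 - 192·x^6 - 768·x^7)·Dx + (3 + 7·x + 32·x^2 - 28·x^3 + 24·x^4 - 240·x^5 - 256·x^6 - 64·x^7 - 128·x^8)·Dx^2  (order 2).
h: a_k = 7, -6, -47, -44, 23, -258, -1107, -1368, -1021, …
ICs: h(0) = 7, h′(0) = -6.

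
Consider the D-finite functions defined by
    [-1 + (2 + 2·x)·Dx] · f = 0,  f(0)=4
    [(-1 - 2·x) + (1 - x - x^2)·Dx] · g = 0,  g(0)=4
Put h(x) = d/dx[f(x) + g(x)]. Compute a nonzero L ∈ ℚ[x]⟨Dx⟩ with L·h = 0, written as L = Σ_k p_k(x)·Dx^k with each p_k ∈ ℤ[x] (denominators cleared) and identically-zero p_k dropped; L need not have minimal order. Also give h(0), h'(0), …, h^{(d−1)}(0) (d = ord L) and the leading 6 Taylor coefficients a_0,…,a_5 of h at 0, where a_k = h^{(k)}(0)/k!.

f: a_k = 4, 2, -1/2, 1/4, -5/32, 7/64, …
g: a_k = 4, 4, 8, 12, 20, 32, …
Weyl lclm of L_f,L_g ⇒ L₀ (ord ≤ 2).
Differentiate: ansatz ord ≤ ord L₀ ⇒ L.
L = (-48 - 138·x - 156·x^2 - 84·x^3 - 30·x^4) + (-69 - 336·x - 615·x^2 - 576·x^3 - 321·x^4 - 90·x^5)·Dx + (18 + 42·x + 6·x^2 - 82·x^3 - 126·x^4 - 82·x^5 - 20·x^6)·Dx^2  (order 2).
h: a_k = 6, 15, 147/4, 635/8, 10275/64, 39873/128, …
ICs: h(0) = 6, h′(0) = 15.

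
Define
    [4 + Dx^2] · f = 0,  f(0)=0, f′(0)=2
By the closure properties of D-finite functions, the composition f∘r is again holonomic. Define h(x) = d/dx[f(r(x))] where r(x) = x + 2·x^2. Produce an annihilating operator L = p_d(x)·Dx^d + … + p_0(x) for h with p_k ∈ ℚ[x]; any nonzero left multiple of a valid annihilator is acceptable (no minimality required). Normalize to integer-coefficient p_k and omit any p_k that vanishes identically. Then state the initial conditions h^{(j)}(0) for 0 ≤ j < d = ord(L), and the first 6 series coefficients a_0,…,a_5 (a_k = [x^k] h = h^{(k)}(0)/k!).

f: a_k = 0, 2, 0, -4/3, 0, 4/15, …
Change of var in L_f (x↦r) gives L₀.
h=h₀': d/dx-closure on L₀ ⇒ L.
L = (52 + 64·x + 384·x^2 + 1024·x^3 + 1024·x^4) + (-12 - 48·x)·Dx + (1 + 8·x + 16·x^2)·Dx^2  (order 2).
h: a_k = 2, 8, -4, -32, -236/3, -48, …
ICs: h(0) = 2, h′(0) = 8.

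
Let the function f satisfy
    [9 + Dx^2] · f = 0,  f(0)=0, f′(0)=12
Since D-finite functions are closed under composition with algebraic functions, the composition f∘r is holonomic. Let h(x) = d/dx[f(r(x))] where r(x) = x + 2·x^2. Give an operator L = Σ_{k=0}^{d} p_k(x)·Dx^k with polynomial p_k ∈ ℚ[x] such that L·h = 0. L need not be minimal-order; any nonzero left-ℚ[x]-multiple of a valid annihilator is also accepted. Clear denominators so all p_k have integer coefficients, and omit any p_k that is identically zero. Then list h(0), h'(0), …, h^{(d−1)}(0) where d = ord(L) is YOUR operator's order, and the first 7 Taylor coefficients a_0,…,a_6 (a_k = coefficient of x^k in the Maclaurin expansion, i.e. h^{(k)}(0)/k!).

f: a_k = 0, 12, 0, -18, 0, 81/10, 0, …
Substitute x→r, Dx→(1/r')Dx; clear ⇒ L₀.
h₀' ⇒ L via d/dx closure of L₀.
L = (57 + 144·x + 864·x^2 + 2304·x^3 + 2304·x^4) + (-12 - 48·x)·Dx + (1 + 8·x + 16·x^2)·Dx^2  (order 2).
h: a_k = 12, 48, -54, -432, -2079/2, -378, 45117/20, …
ICs: h(0) = 12, h′(0) = 48.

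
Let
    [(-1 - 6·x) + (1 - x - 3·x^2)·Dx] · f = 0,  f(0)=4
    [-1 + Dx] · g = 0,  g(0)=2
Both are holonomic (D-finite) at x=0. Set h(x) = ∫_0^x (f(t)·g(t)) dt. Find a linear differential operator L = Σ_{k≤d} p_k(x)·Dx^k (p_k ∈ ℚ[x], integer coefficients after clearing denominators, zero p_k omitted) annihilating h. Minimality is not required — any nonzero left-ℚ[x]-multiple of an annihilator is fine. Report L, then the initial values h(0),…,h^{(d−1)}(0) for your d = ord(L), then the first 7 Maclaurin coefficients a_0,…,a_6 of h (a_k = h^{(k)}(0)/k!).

L = (2 + 5·x - 3·x^2)·Dx + (-1 + x + 3·x^2)·Dx^2  (order 2).
h: a_k = 0, 8, 8, 44/3, 70/3, 677/15, 3793/45, …
ICs: h(0) = 0, h′(0) = 8.

f: a_k = 4, 4, 16, 28, 76, 160, 388, …
g: a_k = 2, 2, 1, 1/3, 1/12, 1/60, 1/360, …
Product ⇒ symmetric product L₀, ord ≤ 1.
h=∫h₀ ⇒ L = L₀·Dx.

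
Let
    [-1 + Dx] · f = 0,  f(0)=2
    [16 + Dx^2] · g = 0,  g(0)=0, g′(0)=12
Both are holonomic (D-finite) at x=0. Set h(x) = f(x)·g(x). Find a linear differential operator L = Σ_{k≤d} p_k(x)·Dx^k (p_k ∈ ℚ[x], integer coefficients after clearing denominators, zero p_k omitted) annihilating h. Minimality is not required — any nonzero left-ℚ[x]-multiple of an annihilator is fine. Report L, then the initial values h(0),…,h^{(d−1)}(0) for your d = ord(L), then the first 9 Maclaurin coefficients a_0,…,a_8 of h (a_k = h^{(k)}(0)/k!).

f: a_k = 2, 2, 1, 1/3, 1/12, 1/60, 1/360, 1/2520, 1/20160, …
g: a_k = 0, 12, 0, -32, 0, 128/5, 0, -1024/105, 0, …
h₀=f·g: eliminate ⇒ L₀, order ≤ 1·2.
L = 17 - 2·Dx + Dx^2  (order 2).
h: a_k = 0, 24, 24, -52, -60, 101/5, 611/15, 727/210, -23/2, …
ICs: h(0) = 0, h′(0) = 24.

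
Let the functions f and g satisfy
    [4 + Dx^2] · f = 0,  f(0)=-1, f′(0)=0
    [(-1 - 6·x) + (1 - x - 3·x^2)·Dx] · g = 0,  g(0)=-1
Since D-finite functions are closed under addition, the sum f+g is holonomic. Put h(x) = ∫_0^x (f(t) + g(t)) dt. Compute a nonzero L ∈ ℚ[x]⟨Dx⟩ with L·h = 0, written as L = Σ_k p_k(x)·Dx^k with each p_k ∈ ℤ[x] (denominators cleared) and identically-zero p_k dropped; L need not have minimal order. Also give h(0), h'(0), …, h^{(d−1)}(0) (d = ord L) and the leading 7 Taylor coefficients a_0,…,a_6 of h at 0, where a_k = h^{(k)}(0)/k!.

L = (-92 - 608·x - 512·x^2 - 1104·x^3 - 360·x^4 - 432·x^5)·Dx + (24 - 4·x - 24·x^2 - 80·x^3 - 180·x^4 - 216·x^5 - 216·x^6)·Dx^2 + (-23 - 152·x - 128·x^2 - 276·x^3 - 90·x^4 - 108·x^5)·Dx^3 + (6 - x - 6·x^2 - 20·x^3 - 45·x^4 - 54·x^5 - 54·x^6)·Dx^4  (order 4).
h: a_k = 0, -2, -1/2, -2/3, -7/4, -59/15, -20/3, …
ICs: h(0) = 0, h′(0) = -2, h′′(0) = -1, h′′′(0) = -4.

f: a_k = -1, 0, 2, 0, -2/3, 0, 4/45, …
g: a_k = -1, -1, -4, -7, -19, -40, -97, …
L₀ := lclm(L_f,L_g); ord L₀ ≤ 2+1.
∫: right-multiply L₀ by Dx.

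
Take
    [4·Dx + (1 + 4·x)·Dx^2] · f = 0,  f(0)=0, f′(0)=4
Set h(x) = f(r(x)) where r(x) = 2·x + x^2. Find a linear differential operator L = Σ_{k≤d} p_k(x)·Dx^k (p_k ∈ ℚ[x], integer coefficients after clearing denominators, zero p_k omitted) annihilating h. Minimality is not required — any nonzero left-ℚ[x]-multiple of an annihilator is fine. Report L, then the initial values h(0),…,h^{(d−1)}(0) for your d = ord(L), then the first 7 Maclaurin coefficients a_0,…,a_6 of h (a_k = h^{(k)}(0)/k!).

L = (7 + 8·x + 4·x^2)·Dx + (1 + 9·x + 12·x^2 + 4·x^3)·Dx^2  (order 2).
h: a_k = 0, 8, -28, 416/3, -776, 23168/5, -86464/3, …
ICs: h(0) = 0, h′(0) = 8.

f: a_k = 0, 4, -8, 64/3, -64, 1024/5, -2048/3, …
L₀ from L_f via x↦r, Dx↦r'^{-1}Dx.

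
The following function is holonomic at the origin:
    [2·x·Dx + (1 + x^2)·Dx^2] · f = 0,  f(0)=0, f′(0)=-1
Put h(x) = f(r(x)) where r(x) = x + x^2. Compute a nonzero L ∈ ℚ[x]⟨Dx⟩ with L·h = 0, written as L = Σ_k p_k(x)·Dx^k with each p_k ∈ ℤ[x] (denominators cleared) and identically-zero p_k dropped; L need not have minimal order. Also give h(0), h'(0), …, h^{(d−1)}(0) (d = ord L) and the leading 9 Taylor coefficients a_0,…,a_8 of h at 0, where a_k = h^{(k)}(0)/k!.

f: a_k = 0, -1, 0, 1/3, 0, -1/5, 0, 1/7, 0, …
Substitute x→r, Dx→(1/r')Dx; clear ⇒ L₀.
L = (-2 + 2·x + 8·x^2 + 12·x^3 + 6·x^4)·Dx + (1 + 2·x + x^2 + 4·x^3 + 5·x^4 + 2·x^5)·Dx^2  (order 2).
h: a_k = 0, -1, -1, 1/3, 1, 4/5, -2/3, -13/7, -1, …
ICs: h(0) = 0, h′(0) = -1.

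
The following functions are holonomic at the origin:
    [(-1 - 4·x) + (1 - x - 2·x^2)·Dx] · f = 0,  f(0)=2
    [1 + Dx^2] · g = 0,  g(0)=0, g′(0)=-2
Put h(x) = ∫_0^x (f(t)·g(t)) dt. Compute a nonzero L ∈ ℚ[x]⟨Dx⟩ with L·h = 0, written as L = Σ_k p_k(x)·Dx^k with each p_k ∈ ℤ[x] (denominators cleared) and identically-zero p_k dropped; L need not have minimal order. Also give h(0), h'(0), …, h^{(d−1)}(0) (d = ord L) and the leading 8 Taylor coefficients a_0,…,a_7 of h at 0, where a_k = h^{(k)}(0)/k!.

L = (3 + x + 2·x^2)·Dx + (2 + 8·x)·Dx^2 + (-1 + x + 2·x^2)·Dx^3  (order 3).
h: a_k = 0, 0, -2, -4/3, -17/6, -58/15, -1261/180, -807/70, …
ICs: h(0) = 0, h′(0) = 0, h′′(0) = -4.

f: a_k = 2, 2, 6, 10, 22, 42, 86, 170, …
g: a_k = 0, -2, 0, 1/3, 0, -1/60, 0, 1/2520, …
Sym-product of L_f,L_g gives L₀ (≤ ord 2).
Integrate: L := L₀·Dx.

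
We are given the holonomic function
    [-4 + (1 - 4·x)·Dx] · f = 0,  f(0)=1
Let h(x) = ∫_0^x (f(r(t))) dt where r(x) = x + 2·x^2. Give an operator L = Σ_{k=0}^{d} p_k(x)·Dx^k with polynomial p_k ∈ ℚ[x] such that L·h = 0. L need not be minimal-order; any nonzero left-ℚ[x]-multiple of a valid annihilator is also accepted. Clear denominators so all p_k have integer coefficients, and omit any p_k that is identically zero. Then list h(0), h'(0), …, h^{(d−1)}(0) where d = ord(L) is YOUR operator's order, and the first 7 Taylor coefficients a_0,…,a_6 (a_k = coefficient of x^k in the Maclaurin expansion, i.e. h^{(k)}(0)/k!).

f: a_k = 1, 4, 16, 64, 256, 1024, 4096, …
Change of var in L_f (x↦r) gives L₀.
∫: right-multiply L₀ by Dx.
L = (4 + 16·x)·Dx + (-1 + 4·x + 8·x^2)·Dx^2  (order 2).
h: a_k = 0, 1, 2, 8, 32, 704/5, 640, …
ICs: h(0) = 0, h′(0) = 1.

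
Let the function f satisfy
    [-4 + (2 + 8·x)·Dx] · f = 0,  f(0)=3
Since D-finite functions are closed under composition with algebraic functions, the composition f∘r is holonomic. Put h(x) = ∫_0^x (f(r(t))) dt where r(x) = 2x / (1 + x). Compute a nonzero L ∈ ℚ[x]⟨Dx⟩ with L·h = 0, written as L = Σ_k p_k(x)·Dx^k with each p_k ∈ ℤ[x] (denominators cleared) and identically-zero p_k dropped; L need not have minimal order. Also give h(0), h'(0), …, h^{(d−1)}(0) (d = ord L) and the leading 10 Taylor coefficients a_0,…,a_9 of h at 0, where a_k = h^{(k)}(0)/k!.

f: a_k = 3, 6, -6, 12, -30, 84, -252, 792, -2574, 8580, …
Change of var in L_f (x↦r) gives L₀.
h=∫h₀ ⇒ L = L₀·Dx.
L = -4·Dx + (1 + 10·x + 9·x^2)·Dx^2  (order 2).
h: a_k = 0, 3, 6, -12, 39, -852/5, 882, -35460/7, 62415/2, -202260, …
ICs: h(0) = 0, h′(0) = 3.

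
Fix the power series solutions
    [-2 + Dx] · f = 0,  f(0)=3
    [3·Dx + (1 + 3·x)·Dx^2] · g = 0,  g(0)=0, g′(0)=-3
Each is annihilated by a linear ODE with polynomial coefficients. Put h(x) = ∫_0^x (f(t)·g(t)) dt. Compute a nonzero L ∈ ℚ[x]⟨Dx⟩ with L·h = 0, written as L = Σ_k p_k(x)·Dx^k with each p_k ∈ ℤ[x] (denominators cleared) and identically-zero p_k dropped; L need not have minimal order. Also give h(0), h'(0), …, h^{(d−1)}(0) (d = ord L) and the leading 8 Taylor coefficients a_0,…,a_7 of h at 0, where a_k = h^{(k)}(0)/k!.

f: a_k = 3, 6, 6, 4, 2, 4/5, 4/15, 8/105, …
g: a_k = 0, -3, 9/2, -9, 81/4, -243/5, 243/2, -2187/7, …
Product ⇒ symmetric product L₀, ord ≤ 2.
h=∫₀ˣh₀: take L = L₀·Dx.
L = (-2 + 12·x)·Dx + (-1 - 12·x)·Dx^2 + (1 + 3·x)·Dx^3  (order 3).
h: a_k = 0, 0, -9/2, -3/2, -9/2, 87/20, -221/20, 165/7, …
ICs: h(0) = 0, h′(0) = 0, h′′(0) = -9.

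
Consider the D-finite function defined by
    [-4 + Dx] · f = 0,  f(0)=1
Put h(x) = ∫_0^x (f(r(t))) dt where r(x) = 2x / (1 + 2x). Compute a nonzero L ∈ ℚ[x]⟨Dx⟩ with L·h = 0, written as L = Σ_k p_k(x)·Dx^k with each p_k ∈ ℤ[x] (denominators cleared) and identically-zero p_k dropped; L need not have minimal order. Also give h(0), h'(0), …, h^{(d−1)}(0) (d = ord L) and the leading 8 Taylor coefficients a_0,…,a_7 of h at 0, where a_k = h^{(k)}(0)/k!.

L = -8·Dx + (1 + 4·x + 4·x^2)·Dx^2  (order 2).
h: a_k = 0, 1, 4, 16/3, -8/3, -64/15, 448/45, -2816/315, …
ICs: h(0) = 0, h′(0) = 1.

f: a_k = 1, 4, 8, 32/3, 32/3, 128/15, 256/45, 1024/315, …
Change of var in L_f (x↦r) gives L₀.
∫: right-multiply L₀ by Dx.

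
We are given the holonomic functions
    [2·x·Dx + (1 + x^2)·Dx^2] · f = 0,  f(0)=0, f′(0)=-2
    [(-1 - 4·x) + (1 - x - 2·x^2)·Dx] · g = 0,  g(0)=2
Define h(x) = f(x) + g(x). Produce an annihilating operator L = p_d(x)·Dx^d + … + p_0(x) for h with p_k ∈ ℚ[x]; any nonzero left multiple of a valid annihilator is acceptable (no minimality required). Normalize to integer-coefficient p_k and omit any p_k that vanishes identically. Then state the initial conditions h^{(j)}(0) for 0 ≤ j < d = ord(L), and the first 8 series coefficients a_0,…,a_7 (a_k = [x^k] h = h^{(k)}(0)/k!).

L = (6 - 24·x - 162·x^2 - 240·x^3 - 384·x^4 - 48·x^6)·Dx + (-16 - 74·x - 88·x^2 - 226·x^3 - 212·x^4 - 304·x^5 - 12·x^6 - 48·x^7)·Dx^2 + (3 + 4·x + 8·x^2 - 28·x^3 - 27·x^4 - 36·x^5 - 40·x^6 - 4·x^7 - 8·x^8)·Dx^3  (order 3).
h: a_k = 2, 0, 6, 32/3, 22, 208/5, 86, 1192/7, …
ICs: h(0) = 2, h′(0) = 0, h′′(0) = 12.

f: a_k = 0, -2, 0, 2/3, 0, -2/5, 0, 2/7, …
g: a_k = 2, 2, 6, 10, 22, 42, 86, 170, …
Sum ⇒ L₀ = lclm(L_f,L_g) in ℚ(x)⟨Dx⟩.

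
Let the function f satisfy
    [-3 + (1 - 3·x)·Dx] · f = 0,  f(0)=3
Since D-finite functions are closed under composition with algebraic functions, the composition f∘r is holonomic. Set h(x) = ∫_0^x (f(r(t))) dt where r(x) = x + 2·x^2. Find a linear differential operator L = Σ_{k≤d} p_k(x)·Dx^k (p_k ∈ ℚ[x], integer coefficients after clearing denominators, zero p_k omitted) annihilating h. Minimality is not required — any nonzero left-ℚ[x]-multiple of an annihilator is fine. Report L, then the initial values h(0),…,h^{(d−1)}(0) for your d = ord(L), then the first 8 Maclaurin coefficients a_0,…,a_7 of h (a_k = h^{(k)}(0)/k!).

f: a_k = 3, 9, 27, 81, 243, 729, 2187, 6561, …
Substitute x→r, Dx→(1/r')Dx; clear ⇒ L₀.
h=∫₀ˣh₀: take L = L₀·Dx.
L = (3 + 12·x)·Dx + (-1 + 3·x + 6·x^2)·Dx^2  (order 2).
h: a_k = 0, 3, 9/2, 15, 189/4, 837/5, 1215/2, 15957/7, …
ICs: h(0) = 0, h′(0) = 3.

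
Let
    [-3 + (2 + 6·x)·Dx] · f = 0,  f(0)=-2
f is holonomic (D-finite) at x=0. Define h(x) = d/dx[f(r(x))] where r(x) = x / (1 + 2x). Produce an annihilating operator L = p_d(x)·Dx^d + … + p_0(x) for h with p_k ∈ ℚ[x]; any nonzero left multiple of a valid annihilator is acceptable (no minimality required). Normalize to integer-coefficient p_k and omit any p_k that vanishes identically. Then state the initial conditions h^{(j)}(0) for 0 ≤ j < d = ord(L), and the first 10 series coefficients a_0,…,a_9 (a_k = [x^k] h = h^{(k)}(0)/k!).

f: a_k = -2, -3, 9/4, -27/8, 405/64, -1701/128, 15309/512, -72171/1024, 2814669/16384, -14073345/32768, …
Substitute x→r, Dx→(1/r')Dx; clear ⇒ L₀.
Derive L from L₀ (diff closure).
L = (-11 - 40·x) + (-2 - 14·x - 20·x^2)·Dx  (order 1).
h: a_k = -3, 33/2, -585/8, 4965/16, -169545/128, 1477503/256, -26328981/1024, 239121645/2048, -17638985385/32768, 164547207195/65536, …
ICs: h(0) = -3.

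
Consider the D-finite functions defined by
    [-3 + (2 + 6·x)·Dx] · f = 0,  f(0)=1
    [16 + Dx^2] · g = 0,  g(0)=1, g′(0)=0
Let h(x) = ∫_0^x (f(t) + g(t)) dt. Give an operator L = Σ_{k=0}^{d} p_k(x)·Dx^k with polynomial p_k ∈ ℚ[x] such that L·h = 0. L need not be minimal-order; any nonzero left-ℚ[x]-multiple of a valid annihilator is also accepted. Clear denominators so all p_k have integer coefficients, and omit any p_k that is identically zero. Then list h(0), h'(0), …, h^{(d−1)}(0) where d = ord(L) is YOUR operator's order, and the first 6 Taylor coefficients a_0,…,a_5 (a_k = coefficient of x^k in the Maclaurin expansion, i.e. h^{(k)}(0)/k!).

f: a_k = 1, 3/2, -9/8, 27/16, -405/128, 1701/256, …
g: a_k = 1, 0, -8, 0, 32/3, 0, …
Weyl lclm of L_f,L_g ⇒ L₀ (ord ≤ 3).
h=∫₀ˣh₀: take L = L₀·Dx.
L = (-4368 - 18432·x - 27648·x^2)·Dx + (1760 + 17568·x + 55296·x^2 + 55296·x^3)·Dx^2 + (-273 - 1152·x - 1728·x^2)·Dx^3 + (110 + 1098·x + 3456·x^2 + 3456·x^3)·Dx^4  (order 4).
h: a_k = 0, 2, 3/4, -73/24, 27/64, 2881/1920, …
ICs: h(0) = 0, h′(0) = 2, h′′(0) = 3/2, h′′′(0) = -73/4.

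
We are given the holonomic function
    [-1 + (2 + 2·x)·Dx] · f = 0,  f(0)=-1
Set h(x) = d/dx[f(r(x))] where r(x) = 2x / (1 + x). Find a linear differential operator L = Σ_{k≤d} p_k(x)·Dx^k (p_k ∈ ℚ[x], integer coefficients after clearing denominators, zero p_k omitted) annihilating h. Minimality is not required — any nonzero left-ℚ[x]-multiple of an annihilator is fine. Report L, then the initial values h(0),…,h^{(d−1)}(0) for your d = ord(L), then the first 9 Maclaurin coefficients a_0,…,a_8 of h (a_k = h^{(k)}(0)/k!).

f: a_k = -1, -1/2, 1/8, -1/16, 5/128, -7/256, 21/1024, -33/2048, 429/32768, …
h₀=f(r): pull back L_f along r ⇒ L₀.
h₀' ⇒ L via d/dx closure of L₀.
L = (-3 - 6·x) + (-1 - 4·x - 3·x^2)·Dx  (order 1).
h: a_k = -1, 3, -15/2, 37/2, -375/8, 981/8, -5271/16, 14445/16, -321291/128, …
ICs: h(0) = -1.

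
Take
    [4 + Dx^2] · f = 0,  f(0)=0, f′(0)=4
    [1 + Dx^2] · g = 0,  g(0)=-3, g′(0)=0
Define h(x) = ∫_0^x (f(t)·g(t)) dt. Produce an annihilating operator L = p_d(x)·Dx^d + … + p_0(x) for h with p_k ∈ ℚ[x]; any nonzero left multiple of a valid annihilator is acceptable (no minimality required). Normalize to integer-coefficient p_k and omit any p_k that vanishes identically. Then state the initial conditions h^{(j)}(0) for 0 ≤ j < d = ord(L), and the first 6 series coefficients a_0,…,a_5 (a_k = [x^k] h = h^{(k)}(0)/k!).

f: a_k = 0, 4, 0, -8/3, 0, 8/15, …
g: a_k = -3, 0, 3/2, 0, -1/8, 0, …
h₀=f·g: eliminate ⇒ L₀, order ≤ 2·2.
Integrate: L := L₀·Dx.
L = 9·Dx + 10·Dx^3 + Dx^5  (order 5).
h: a_k = 0, 0, -6, 0, 7/2, 0, …
ICs: h(0) = 0, h′(0) = 0, h′′(0) = -12, h′′′(0) = 0, h′′′′(0) = 84.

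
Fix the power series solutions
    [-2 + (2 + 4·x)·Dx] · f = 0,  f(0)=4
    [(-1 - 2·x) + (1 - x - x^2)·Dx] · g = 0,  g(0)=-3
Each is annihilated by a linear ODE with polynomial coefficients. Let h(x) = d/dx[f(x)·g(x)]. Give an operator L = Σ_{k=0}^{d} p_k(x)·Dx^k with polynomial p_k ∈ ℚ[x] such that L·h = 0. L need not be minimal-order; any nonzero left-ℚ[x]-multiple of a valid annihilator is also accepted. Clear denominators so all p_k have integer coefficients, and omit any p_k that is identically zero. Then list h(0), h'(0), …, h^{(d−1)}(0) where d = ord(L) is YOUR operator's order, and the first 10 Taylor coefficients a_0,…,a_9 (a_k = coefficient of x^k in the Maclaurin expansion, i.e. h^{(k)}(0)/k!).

f: a_k = 4, 4, -2, 2, -5/2, 7/2, -21/4, 33/4, -429/32, 715/32, …
g: a_k = -3, -3, -6, -9, -15, -24, -39, -63, -102, -165, …
L₀ := L_f ⊗_s L_g (sym. prod.), ord ≤ 1.
Differentiate: ansatz ord ≤ ord L₀ ⇒ L.
L = (5 + 30·x + 45·x^2 + 30·x^3 + 15·x^4) + (-2 - 5·x + 10·x^3 + 15·x^4 + 6·x^5)·Dx  (order 1).
h: a_k = -24, -60, -180, -330, -765, -2637/2, -5565/2, -18465/4, -149985/16, -481485/32, …
ICs: h(0) = -24.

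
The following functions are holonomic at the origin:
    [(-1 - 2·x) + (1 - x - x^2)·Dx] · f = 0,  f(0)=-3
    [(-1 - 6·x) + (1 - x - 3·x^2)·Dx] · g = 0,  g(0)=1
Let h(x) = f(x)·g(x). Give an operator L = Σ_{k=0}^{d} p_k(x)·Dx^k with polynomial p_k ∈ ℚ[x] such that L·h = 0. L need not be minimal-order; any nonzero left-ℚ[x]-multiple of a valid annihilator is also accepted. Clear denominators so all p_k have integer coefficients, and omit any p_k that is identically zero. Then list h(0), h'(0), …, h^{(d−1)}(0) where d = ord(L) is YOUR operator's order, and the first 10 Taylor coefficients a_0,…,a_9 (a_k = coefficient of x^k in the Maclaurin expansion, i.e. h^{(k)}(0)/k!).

f: a_k = -3, -3, -6, -9, -15, -24, -39, -63, -102, -165, …
g: a_k = 1, 1, 4, 7, 19, 40, 97, 217, 508, 1159, …
Sym-product of L_f,L_g gives L₀ (≤ ord 1).
L = (-2 - 6·x + 12·x^2 + 12·x^3) + (1 - 2·x - 3·x^2 + 4·x^3 + 3·x^4)·Dx  (order 1).
h: a_k = -3, -6, -21, -48, -126, -294, -711, -1656, -3891, -9024, …
ICs: h(0) = -3.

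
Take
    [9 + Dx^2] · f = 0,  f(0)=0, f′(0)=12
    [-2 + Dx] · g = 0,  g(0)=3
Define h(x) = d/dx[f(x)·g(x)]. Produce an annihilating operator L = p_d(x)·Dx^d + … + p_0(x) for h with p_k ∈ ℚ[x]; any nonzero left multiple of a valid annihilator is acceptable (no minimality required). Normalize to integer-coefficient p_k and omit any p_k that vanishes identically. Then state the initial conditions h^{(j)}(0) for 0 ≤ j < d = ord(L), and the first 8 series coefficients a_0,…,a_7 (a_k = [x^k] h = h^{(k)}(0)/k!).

L = 13 - 4·Dx + Dx^2  (order 2).
h: a_k = 36, 144, 54, -240, -597/2, -414/5, 1483/20, 68, …
ICs: h(0) = 36, h′(0) = 144.

f: a_k = 0, 12, 0, -18, 0, 81/10, 0, -243/140, …
g: a_k = 3, 6, 6, 4, 2, 4/5, 4/15, 8/105, …
f·g: L₀ = L_f ⊗_s L_g, ord ≤ 2·1.
h=h₀': d/dx-closure on L₀ ⇒ L.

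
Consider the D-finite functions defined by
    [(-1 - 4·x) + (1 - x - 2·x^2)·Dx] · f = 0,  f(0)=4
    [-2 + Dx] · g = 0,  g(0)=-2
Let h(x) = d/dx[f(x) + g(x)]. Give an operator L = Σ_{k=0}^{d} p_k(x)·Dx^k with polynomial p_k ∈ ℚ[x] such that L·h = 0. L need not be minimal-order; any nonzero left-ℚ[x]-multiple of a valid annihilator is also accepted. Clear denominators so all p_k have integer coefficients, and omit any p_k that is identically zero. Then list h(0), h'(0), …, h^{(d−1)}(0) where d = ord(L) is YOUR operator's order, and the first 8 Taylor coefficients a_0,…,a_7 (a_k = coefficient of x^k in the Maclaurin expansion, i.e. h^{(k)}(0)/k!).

f: a_k = 4, 4, 12, 20, 44, 84, 172, 340, …
g: a_k = -2, -4, -4, -8/3, -4/3, -8/15, -8/45, -16/315, …
L₀ := lclm(L_f,L_g); ord L₀ ≤ 1+1.
Derive L from L₀ (diff closure).
L = (18 + 132·x + 144·x^2 + 288·x^3 + 96·x^4) + (-13 - 68·x - 94·x^2 - 112·x^3 + 40·x^4 + 32·x^5)·Dx + (2 + x + 11·x^2 - 16·x^3 - 44·x^4 - 16·x^5)·Dx^2  (order 2).
h: a_k = 0, 16, 52, 512/3, 1252/3, 15464/15, 107084/45, 1723648/315, …
ICs: h(0) = 0, h′(0) = 16.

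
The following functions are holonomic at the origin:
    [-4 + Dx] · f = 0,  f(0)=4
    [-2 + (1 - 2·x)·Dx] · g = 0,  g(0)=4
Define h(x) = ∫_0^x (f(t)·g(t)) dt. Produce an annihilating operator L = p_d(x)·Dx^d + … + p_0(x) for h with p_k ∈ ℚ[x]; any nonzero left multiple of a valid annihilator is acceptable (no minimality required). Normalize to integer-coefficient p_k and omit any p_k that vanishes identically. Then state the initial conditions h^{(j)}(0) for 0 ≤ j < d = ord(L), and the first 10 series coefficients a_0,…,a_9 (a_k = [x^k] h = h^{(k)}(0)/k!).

f: a_k = 4, 16, 32, 128/3, 128/3, 512/15, 1024/45, 4096/315, 2048/315, 8192/2835, …
g: a_k = 4, 8, 16, 32, 64, 128, 256, 512, 1024, 2048, …
f·g: L₀ = L_f ⊗_s L_g, ord ≤ 1·1.
Integrate: L := L₀·Dx.
L = (6 - 8·x)·Dx + (-1 + 2·x)·Dx^2  (order 2).
h: a_k = 0, 16, 48, 320/3, 608/3, 1792/5, 27904/45, 338944/315, 39680/21, 9531392/2835, …
ICs: h(0) = 0, h′(0) = 16.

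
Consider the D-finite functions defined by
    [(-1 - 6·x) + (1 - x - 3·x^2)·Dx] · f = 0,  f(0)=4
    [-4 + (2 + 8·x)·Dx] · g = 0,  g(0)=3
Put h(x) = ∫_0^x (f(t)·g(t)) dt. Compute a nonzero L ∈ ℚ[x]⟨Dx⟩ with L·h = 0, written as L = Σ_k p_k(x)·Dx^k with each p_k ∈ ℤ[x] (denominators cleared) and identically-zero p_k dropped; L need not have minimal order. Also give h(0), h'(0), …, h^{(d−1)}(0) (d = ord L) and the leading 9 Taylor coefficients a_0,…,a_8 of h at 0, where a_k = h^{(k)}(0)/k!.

f: a_k = 4, 4, 16, 28, 76, 160, 388, 868, 2032, …
g: a_k = 3, 6, -6, 12, -30, 84, -252, 792, -2574, …
Sym-product of L_f,L_g gives L₀ (≤ ord 1).
h=∫h₀ ⇒ L = L₀·Dx.
L = (3 + 8·x + 18·x^2)·Dx + (-1 - 3·x + 7·x^2 + 12·x^3)·Dx^2  (order 2).
h: a_k = 0, 12, 18, 16, 51, 228/5, 196, 852/7, 1887/2, …
ICs: h(0) = 0, h′(0) = 12.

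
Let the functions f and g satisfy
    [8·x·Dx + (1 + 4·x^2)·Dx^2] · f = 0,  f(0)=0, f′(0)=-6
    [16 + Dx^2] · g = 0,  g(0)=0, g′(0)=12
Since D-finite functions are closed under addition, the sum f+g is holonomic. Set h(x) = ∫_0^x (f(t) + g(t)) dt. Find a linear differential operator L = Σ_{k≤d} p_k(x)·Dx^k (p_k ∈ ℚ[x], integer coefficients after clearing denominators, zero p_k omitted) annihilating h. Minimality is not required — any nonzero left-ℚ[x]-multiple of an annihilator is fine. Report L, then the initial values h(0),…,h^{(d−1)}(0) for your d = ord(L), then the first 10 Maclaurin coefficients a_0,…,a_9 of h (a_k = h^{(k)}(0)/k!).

L = (-512·x + 5120·x^3 + 4096·x^5)·Dx^2 + (16 + 512·x^2 + 2304·x^4 + 2048·x^6)·Dx^3 + (-32·x + 320·x^3 + 256·x^5)·Dx^4 + (1 + 32·x^2 + 144·x^4 + 128·x^6)·Dx^5  (order 5).
h: a_k = 0, 0, 3, 0, -6, 0, 16/15, 0, 592/105, 0, …
ICs: h(0) = 0, h′(0) = 0, h′′(0) = 6, h′′′(0) = 0, h′′′′(0) = -144.

f: a_k = 0, -6, 0, 8, 0, -96/5, 0, 384/7, 0, -512/3, …
g: a_k = 0, 12, 0, -32, 0, 128/5, 0, -1024/105, 0, 2048/945, …
L₀ := lclm(L_f,L_g); ord L₀ ≤ 2+2.
∫: right-multiply L₀ by Dx.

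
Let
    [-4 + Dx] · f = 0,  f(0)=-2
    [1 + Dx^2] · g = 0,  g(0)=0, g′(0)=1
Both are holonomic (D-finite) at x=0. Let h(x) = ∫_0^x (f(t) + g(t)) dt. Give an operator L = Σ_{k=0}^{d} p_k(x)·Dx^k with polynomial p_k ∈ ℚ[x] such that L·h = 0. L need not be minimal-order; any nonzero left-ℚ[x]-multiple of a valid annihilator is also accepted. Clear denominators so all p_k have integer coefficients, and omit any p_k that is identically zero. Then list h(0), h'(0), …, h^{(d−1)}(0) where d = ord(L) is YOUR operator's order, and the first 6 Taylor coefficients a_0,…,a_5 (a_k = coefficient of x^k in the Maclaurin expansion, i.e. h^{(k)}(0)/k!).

f: a_k = -2, -8, -16, -64/3, -64/3, -256/15, …
g: a_k = 0, 1, 0, -1/6, 0, 1/120, …
L₀ := lclm(L_f,L_g); ord L₀ ≤ 1+2.
∫: right-multiply L₀ by Dx.
L = -4·Dx + Dx^2 - 4·Dx^3 + Dx^4  (order 4).
h: a_k = 0, -2, -7/2, -16/3, -43/8, -64/15, …
ICs: h(0) = 0, h′(0) = -2, h′′(0) = -7, h′′′(0) = -32.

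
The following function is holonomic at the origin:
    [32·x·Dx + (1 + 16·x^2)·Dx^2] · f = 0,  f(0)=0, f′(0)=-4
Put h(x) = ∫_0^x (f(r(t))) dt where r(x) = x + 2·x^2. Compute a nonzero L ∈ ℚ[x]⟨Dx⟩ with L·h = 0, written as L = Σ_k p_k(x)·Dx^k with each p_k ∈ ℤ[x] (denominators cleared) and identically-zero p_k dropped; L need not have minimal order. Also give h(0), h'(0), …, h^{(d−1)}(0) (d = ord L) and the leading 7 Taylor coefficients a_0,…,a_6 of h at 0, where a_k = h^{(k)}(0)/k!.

L = (-4 + 32·x + 256·x^2 + 768·x^3 + 768·x^4)·Dx^2 + (1 + 4·x + 16·x^2 + 128·x^3 + 320·x^4 + 256·x^5)·Dx^3  (order 3).
h: a_k = 0, 0, -2, -8/3, 16/3, 128/5, 128/15, …
ICs: h(0) = 0, h′(0) = 0, h′′(0) = -4.

f: a_k = 0, -4, 0, 64/3, 0, -1024/5, 0, …
Substitute x→r, Dx→(1/r')Dx; clear ⇒ L₀.
h=∫h₀ ⇒ L = L₀·Dx.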